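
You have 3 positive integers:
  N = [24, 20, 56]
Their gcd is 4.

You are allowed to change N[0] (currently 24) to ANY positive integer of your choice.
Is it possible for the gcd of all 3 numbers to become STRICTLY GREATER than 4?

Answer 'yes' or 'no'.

Current gcd = 4
gcd of all OTHER numbers (without N[0]=24): gcd([20, 56]) = 4
The new gcd after any change is gcd(4, new_value).
This can be at most 4.
Since 4 = old gcd 4, the gcd can only stay the same or decrease.

Answer: no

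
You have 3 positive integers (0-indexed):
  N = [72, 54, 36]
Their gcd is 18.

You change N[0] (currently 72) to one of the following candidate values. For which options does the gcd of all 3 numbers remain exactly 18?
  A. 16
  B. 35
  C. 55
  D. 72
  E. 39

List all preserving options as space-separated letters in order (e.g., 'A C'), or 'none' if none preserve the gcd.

Answer: D

Derivation:
Old gcd = 18; gcd of others (without N[0]) = 18
New gcd for candidate v: gcd(18, v). Preserves old gcd iff gcd(18, v) = 18.
  Option A: v=16, gcd(18,16)=2 -> changes
  Option B: v=35, gcd(18,35)=1 -> changes
  Option C: v=55, gcd(18,55)=1 -> changes
  Option D: v=72, gcd(18,72)=18 -> preserves
  Option E: v=39, gcd(18,39)=3 -> changes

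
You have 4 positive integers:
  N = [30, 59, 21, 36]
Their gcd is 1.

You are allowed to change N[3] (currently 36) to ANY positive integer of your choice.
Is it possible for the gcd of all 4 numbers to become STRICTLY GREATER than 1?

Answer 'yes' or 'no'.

Current gcd = 1
gcd of all OTHER numbers (without N[3]=36): gcd([30, 59, 21]) = 1
The new gcd after any change is gcd(1, new_value).
This can be at most 1.
Since 1 = old gcd 1, the gcd can only stay the same or decrease.

Answer: no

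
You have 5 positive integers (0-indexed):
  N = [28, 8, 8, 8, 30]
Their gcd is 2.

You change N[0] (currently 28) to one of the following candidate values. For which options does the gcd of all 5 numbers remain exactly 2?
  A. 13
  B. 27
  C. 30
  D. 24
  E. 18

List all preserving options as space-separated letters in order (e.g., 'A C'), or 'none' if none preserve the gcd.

Answer: C D E

Derivation:
Old gcd = 2; gcd of others (without N[0]) = 2
New gcd for candidate v: gcd(2, v). Preserves old gcd iff gcd(2, v) = 2.
  Option A: v=13, gcd(2,13)=1 -> changes
  Option B: v=27, gcd(2,27)=1 -> changes
  Option C: v=30, gcd(2,30)=2 -> preserves
  Option D: v=24, gcd(2,24)=2 -> preserves
  Option E: v=18, gcd(2,18)=2 -> preserves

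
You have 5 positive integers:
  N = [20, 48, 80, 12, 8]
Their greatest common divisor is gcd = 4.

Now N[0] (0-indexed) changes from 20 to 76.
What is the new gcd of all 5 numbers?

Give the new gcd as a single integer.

Numbers: [20, 48, 80, 12, 8], gcd = 4
Change: index 0, 20 -> 76
gcd of the OTHER numbers (without index 0): gcd([48, 80, 12, 8]) = 4
New gcd = gcd(g_others, new_val) = gcd(4, 76) = 4

Answer: 4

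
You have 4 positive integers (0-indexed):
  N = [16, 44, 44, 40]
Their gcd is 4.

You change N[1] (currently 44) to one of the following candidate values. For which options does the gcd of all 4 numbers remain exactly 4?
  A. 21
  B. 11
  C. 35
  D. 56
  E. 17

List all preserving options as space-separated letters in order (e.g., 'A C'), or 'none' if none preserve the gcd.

Old gcd = 4; gcd of others (without N[1]) = 4
New gcd for candidate v: gcd(4, v). Preserves old gcd iff gcd(4, v) = 4.
  Option A: v=21, gcd(4,21)=1 -> changes
  Option B: v=11, gcd(4,11)=1 -> changes
  Option C: v=35, gcd(4,35)=1 -> changes
  Option D: v=56, gcd(4,56)=4 -> preserves
  Option E: v=17, gcd(4,17)=1 -> changes

Answer: D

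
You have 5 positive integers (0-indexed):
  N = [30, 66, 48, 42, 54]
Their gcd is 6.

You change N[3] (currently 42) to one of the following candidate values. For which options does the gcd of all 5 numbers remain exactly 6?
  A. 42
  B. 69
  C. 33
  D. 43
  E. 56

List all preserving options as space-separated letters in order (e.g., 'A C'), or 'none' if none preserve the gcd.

Old gcd = 6; gcd of others (without N[3]) = 6
New gcd for candidate v: gcd(6, v). Preserves old gcd iff gcd(6, v) = 6.
  Option A: v=42, gcd(6,42)=6 -> preserves
  Option B: v=69, gcd(6,69)=3 -> changes
  Option C: v=33, gcd(6,33)=3 -> changes
  Option D: v=43, gcd(6,43)=1 -> changes
  Option E: v=56, gcd(6,56)=2 -> changes

Answer: A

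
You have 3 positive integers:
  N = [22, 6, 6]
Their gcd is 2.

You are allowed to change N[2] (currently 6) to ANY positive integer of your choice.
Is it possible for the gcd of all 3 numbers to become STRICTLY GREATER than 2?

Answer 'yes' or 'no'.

Answer: no

Derivation:
Current gcd = 2
gcd of all OTHER numbers (without N[2]=6): gcd([22, 6]) = 2
The new gcd after any change is gcd(2, new_value).
This can be at most 2.
Since 2 = old gcd 2, the gcd can only stay the same or decrease.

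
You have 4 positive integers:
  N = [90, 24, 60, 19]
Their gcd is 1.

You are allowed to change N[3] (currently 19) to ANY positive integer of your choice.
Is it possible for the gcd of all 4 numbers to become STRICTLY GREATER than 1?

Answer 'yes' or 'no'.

Current gcd = 1
gcd of all OTHER numbers (without N[3]=19): gcd([90, 24, 60]) = 6
The new gcd after any change is gcd(6, new_value).
This can be at most 6.
Since 6 > old gcd 1, the gcd CAN increase (e.g., set N[3] = 6).

Answer: yes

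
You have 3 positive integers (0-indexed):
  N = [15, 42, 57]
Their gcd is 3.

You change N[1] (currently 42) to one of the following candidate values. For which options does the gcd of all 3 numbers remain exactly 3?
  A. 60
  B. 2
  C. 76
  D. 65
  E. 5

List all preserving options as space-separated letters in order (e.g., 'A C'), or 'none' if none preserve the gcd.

Answer: A

Derivation:
Old gcd = 3; gcd of others (without N[1]) = 3
New gcd for candidate v: gcd(3, v). Preserves old gcd iff gcd(3, v) = 3.
  Option A: v=60, gcd(3,60)=3 -> preserves
  Option B: v=2, gcd(3,2)=1 -> changes
  Option C: v=76, gcd(3,76)=1 -> changes
  Option D: v=65, gcd(3,65)=1 -> changes
  Option E: v=5, gcd(3,5)=1 -> changes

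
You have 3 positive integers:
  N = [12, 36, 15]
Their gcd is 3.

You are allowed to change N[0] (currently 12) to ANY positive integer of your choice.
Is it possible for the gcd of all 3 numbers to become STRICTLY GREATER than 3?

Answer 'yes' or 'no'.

Answer: no

Derivation:
Current gcd = 3
gcd of all OTHER numbers (without N[0]=12): gcd([36, 15]) = 3
The new gcd after any change is gcd(3, new_value).
This can be at most 3.
Since 3 = old gcd 3, the gcd can only stay the same or decrease.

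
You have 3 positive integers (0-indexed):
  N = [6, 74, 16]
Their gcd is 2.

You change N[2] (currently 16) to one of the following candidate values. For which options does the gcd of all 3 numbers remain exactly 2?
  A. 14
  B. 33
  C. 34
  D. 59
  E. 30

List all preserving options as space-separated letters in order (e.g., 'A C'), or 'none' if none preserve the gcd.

Old gcd = 2; gcd of others (without N[2]) = 2
New gcd for candidate v: gcd(2, v). Preserves old gcd iff gcd(2, v) = 2.
  Option A: v=14, gcd(2,14)=2 -> preserves
  Option B: v=33, gcd(2,33)=1 -> changes
  Option C: v=34, gcd(2,34)=2 -> preserves
  Option D: v=59, gcd(2,59)=1 -> changes
  Option E: v=30, gcd(2,30)=2 -> preserves

Answer: A C E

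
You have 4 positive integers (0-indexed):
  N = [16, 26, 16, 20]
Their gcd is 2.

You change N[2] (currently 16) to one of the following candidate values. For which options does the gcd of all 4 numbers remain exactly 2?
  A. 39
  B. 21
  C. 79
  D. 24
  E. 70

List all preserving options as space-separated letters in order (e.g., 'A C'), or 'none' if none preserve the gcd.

Old gcd = 2; gcd of others (without N[2]) = 2
New gcd for candidate v: gcd(2, v). Preserves old gcd iff gcd(2, v) = 2.
  Option A: v=39, gcd(2,39)=1 -> changes
  Option B: v=21, gcd(2,21)=1 -> changes
  Option C: v=79, gcd(2,79)=1 -> changes
  Option D: v=24, gcd(2,24)=2 -> preserves
  Option E: v=70, gcd(2,70)=2 -> preserves

Answer: D E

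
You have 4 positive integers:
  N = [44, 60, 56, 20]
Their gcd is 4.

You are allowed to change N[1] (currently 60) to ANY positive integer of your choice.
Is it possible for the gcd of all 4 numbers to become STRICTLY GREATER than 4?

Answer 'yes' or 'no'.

Answer: no

Derivation:
Current gcd = 4
gcd of all OTHER numbers (without N[1]=60): gcd([44, 56, 20]) = 4
The new gcd after any change is gcd(4, new_value).
This can be at most 4.
Since 4 = old gcd 4, the gcd can only stay the same or decrease.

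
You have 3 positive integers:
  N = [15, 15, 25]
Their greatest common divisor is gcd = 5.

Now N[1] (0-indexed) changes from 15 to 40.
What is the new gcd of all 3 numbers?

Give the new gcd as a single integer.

Answer: 5

Derivation:
Numbers: [15, 15, 25], gcd = 5
Change: index 1, 15 -> 40
gcd of the OTHER numbers (without index 1): gcd([15, 25]) = 5
New gcd = gcd(g_others, new_val) = gcd(5, 40) = 5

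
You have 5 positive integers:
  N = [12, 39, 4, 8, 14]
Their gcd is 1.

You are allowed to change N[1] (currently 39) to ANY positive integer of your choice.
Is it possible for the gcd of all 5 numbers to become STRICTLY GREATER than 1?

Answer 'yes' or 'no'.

Answer: yes

Derivation:
Current gcd = 1
gcd of all OTHER numbers (without N[1]=39): gcd([12, 4, 8, 14]) = 2
The new gcd after any change is gcd(2, new_value).
This can be at most 2.
Since 2 > old gcd 1, the gcd CAN increase (e.g., set N[1] = 2).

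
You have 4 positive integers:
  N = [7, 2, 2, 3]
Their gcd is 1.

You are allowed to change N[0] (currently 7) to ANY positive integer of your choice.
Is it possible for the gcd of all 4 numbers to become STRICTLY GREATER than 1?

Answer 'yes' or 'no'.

Current gcd = 1
gcd of all OTHER numbers (without N[0]=7): gcd([2, 2, 3]) = 1
The new gcd after any change is gcd(1, new_value).
This can be at most 1.
Since 1 = old gcd 1, the gcd can only stay the same or decrease.

Answer: no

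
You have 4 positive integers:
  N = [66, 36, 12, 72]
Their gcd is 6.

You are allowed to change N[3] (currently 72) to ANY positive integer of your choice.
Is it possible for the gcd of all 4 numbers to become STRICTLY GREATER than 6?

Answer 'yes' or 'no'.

Answer: no

Derivation:
Current gcd = 6
gcd of all OTHER numbers (without N[3]=72): gcd([66, 36, 12]) = 6
The new gcd after any change is gcd(6, new_value).
This can be at most 6.
Since 6 = old gcd 6, the gcd can only stay the same or decrease.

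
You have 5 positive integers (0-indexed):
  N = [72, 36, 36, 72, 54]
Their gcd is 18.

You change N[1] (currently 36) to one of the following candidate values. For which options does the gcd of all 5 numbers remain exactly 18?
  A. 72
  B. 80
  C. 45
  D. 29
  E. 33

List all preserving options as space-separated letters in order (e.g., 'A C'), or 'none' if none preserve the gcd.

Answer: A

Derivation:
Old gcd = 18; gcd of others (without N[1]) = 18
New gcd for candidate v: gcd(18, v). Preserves old gcd iff gcd(18, v) = 18.
  Option A: v=72, gcd(18,72)=18 -> preserves
  Option B: v=80, gcd(18,80)=2 -> changes
  Option C: v=45, gcd(18,45)=9 -> changes
  Option D: v=29, gcd(18,29)=1 -> changes
  Option E: v=33, gcd(18,33)=3 -> changes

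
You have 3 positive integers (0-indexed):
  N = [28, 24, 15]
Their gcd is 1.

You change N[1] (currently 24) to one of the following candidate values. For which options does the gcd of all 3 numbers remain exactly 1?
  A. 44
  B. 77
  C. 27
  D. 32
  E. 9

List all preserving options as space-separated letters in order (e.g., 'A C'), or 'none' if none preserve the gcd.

Answer: A B C D E

Derivation:
Old gcd = 1; gcd of others (without N[1]) = 1
New gcd for candidate v: gcd(1, v). Preserves old gcd iff gcd(1, v) = 1.
  Option A: v=44, gcd(1,44)=1 -> preserves
  Option B: v=77, gcd(1,77)=1 -> preserves
  Option C: v=27, gcd(1,27)=1 -> preserves
  Option D: v=32, gcd(1,32)=1 -> preserves
  Option E: v=9, gcd(1,9)=1 -> preserves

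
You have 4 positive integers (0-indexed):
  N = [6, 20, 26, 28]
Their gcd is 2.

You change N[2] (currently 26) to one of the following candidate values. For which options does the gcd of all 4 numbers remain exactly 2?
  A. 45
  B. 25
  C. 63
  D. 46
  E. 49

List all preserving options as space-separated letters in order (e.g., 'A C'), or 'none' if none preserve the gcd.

Answer: D

Derivation:
Old gcd = 2; gcd of others (without N[2]) = 2
New gcd for candidate v: gcd(2, v). Preserves old gcd iff gcd(2, v) = 2.
  Option A: v=45, gcd(2,45)=1 -> changes
  Option B: v=25, gcd(2,25)=1 -> changes
  Option C: v=63, gcd(2,63)=1 -> changes
  Option D: v=46, gcd(2,46)=2 -> preserves
  Option E: v=49, gcd(2,49)=1 -> changes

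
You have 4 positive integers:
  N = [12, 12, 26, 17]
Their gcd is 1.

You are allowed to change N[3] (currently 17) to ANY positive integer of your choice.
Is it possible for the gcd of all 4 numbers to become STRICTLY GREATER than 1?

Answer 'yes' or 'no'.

Answer: yes

Derivation:
Current gcd = 1
gcd of all OTHER numbers (without N[3]=17): gcd([12, 12, 26]) = 2
The new gcd after any change is gcd(2, new_value).
This can be at most 2.
Since 2 > old gcd 1, the gcd CAN increase (e.g., set N[3] = 2).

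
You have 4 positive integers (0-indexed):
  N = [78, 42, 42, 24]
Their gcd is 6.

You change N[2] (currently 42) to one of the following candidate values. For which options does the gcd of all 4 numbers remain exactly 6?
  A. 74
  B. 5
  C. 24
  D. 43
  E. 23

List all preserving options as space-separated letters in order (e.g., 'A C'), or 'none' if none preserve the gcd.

Old gcd = 6; gcd of others (without N[2]) = 6
New gcd for candidate v: gcd(6, v). Preserves old gcd iff gcd(6, v) = 6.
  Option A: v=74, gcd(6,74)=2 -> changes
  Option B: v=5, gcd(6,5)=1 -> changes
  Option C: v=24, gcd(6,24)=6 -> preserves
  Option D: v=43, gcd(6,43)=1 -> changes
  Option E: v=23, gcd(6,23)=1 -> changes

Answer: C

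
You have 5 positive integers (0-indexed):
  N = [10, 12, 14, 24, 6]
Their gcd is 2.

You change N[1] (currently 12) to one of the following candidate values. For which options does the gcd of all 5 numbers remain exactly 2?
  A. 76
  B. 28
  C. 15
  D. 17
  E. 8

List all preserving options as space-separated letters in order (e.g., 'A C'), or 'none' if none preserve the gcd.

Old gcd = 2; gcd of others (without N[1]) = 2
New gcd for candidate v: gcd(2, v). Preserves old gcd iff gcd(2, v) = 2.
  Option A: v=76, gcd(2,76)=2 -> preserves
  Option B: v=28, gcd(2,28)=2 -> preserves
  Option C: v=15, gcd(2,15)=1 -> changes
  Option D: v=17, gcd(2,17)=1 -> changes
  Option E: v=8, gcd(2,8)=2 -> preserves

Answer: A B E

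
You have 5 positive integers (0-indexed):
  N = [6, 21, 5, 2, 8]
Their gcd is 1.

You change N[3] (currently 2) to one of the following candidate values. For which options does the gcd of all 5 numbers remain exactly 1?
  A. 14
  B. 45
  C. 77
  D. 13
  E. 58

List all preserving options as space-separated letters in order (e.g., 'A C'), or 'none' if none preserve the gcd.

Old gcd = 1; gcd of others (without N[3]) = 1
New gcd for candidate v: gcd(1, v). Preserves old gcd iff gcd(1, v) = 1.
  Option A: v=14, gcd(1,14)=1 -> preserves
  Option B: v=45, gcd(1,45)=1 -> preserves
  Option C: v=77, gcd(1,77)=1 -> preserves
  Option D: v=13, gcd(1,13)=1 -> preserves
  Option E: v=58, gcd(1,58)=1 -> preserves

Answer: A B C D E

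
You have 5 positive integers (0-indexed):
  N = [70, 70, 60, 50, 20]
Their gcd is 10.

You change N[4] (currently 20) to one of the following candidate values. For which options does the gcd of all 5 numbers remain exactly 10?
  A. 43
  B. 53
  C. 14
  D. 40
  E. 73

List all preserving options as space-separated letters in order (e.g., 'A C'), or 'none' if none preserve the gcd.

Answer: D

Derivation:
Old gcd = 10; gcd of others (without N[4]) = 10
New gcd for candidate v: gcd(10, v). Preserves old gcd iff gcd(10, v) = 10.
  Option A: v=43, gcd(10,43)=1 -> changes
  Option B: v=53, gcd(10,53)=1 -> changes
  Option C: v=14, gcd(10,14)=2 -> changes
  Option D: v=40, gcd(10,40)=10 -> preserves
  Option E: v=73, gcd(10,73)=1 -> changes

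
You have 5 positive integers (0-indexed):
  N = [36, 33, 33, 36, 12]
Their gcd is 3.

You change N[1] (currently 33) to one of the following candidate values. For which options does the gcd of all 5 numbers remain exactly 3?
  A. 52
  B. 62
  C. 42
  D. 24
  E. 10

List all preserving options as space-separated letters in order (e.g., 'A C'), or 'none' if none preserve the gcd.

Old gcd = 3; gcd of others (without N[1]) = 3
New gcd for candidate v: gcd(3, v). Preserves old gcd iff gcd(3, v) = 3.
  Option A: v=52, gcd(3,52)=1 -> changes
  Option B: v=62, gcd(3,62)=1 -> changes
  Option C: v=42, gcd(3,42)=3 -> preserves
  Option D: v=24, gcd(3,24)=3 -> preserves
  Option E: v=10, gcd(3,10)=1 -> changes

Answer: C D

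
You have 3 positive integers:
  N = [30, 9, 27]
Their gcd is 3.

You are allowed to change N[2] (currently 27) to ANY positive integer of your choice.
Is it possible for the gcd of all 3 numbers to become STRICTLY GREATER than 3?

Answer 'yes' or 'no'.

Answer: no

Derivation:
Current gcd = 3
gcd of all OTHER numbers (without N[2]=27): gcd([30, 9]) = 3
The new gcd after any change is gcd(3, new_value).
This can be at most 3.
Since 3 = old gcd 3, the gcd can only stay the same or decrease.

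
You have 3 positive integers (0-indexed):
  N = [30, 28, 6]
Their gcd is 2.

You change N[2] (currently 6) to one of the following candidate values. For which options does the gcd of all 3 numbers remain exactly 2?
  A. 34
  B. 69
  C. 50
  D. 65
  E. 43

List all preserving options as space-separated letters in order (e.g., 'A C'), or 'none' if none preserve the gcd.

Answer: A C

Derivation:
Old gcd = 2; gcd of others (without N[2]) = 2
New gcd for candidate v: gcd(2, v). Preserves old gcd iff gcd(2, v) = 2.
  Option A: v=34, gcd(2,34)=2 -> preserves
  Option B: v=69, gcd(2,69)=1 -> changes
  Option C: v=50, gcd(2,50)=2 -> preserves
  Option D: v=65, gcd(2,65)=1 -> changes
  Option E: v=43, gcd(2,43)=1 -> changes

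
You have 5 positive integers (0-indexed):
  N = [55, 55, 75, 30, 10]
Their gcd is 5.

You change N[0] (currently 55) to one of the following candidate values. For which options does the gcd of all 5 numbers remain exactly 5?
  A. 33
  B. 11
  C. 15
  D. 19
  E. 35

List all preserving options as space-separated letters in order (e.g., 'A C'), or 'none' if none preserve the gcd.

Old gcd = 5; gcd of others (without N[0]) = 5
New gcd for candidate v: gcd(5, v). Preserves old gcd iff gcd(5, v) = 5.
  Option A: v=33, gcd(5,33)=1 -> changes
  Option B: v=11, gcd(5,11)=1 -> changes
  Option C: v=15, gcd(5,15)=5 -> preserves
  Option D: v=19, gcd(5,19)=1 -> changes
  Option E: v=35, gcd(5,35)=5 -> preserves

Answer: C E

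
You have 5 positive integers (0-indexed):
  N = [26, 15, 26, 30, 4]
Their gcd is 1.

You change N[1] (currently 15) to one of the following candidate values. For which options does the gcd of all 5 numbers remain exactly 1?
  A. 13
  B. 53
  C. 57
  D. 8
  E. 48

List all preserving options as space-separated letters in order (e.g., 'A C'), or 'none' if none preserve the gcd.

Old gcd = 1; gcd of others (without N[1]) = 2
New gcd for candidate v: gcd(2, v). Preserves old gcd iff gcd(2, v) = 1.
  Option A: v=13, gcd(2,13)=1 -> preserves
  Option B: v=53, gcd(2,53)=1 -> preserves
  Option C: v=57, gcd(2,57)=1 -> preserves
  Option D: v=8, gcd(2,8)=2 -> changes
  Option E: v=48, gcd(2,48)=2 -> changes

Answer: A B C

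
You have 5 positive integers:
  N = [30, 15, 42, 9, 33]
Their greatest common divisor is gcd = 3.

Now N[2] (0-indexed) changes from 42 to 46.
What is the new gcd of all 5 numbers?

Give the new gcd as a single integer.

Numbers: [30, 15, 42, 9, 33], gcd = 3
Change: index 2, 42 -> 46
gcd of the OTHER numbers (without index 2): gcd([30, 15, 9, 33]) = 3
New gcd = gcd(g_others, new_val) = gcd(3, 46) = 1

Answer: 1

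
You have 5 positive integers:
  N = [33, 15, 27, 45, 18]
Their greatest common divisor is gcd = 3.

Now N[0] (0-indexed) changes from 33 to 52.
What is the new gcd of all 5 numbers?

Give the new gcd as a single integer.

Answer: 1

Derivation:
Numbers: [33, 15, 27, 45, 18], gcd = 3
Change: index 0, 33 -> 52
gcd of the OTHER numbers (without index 0): gcd([15, 27, 45, 18]) = 3
New gcd = gcd(g_others, new_val) = gcd(3, 52) = 1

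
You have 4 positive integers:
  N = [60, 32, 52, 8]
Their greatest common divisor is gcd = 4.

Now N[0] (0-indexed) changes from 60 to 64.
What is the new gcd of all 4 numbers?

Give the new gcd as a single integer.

Numbers: [60, 32, 52, 8], gcd = 4
Change: index 0, 60 -> 64
gcd of the OTHER numbers (without index 0): gcd([32, 52, 8]) = 4
New gcd = gcd(g_others, new_val) = gcd(4, 64) = 4

Answer: 4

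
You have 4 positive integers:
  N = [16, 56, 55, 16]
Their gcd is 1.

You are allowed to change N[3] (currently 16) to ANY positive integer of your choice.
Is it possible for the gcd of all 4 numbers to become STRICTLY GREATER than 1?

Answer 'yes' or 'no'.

Answer: no

Derivation:
Current gcd = 1
gcd of all OTHER numbers (without N[3]=16): gcd([16, 56, 55]) = 1
The new gcd after any change is gcd(1, new_value).
This can be at most 1.
Since 1 = old gcd 1, the gcd can only stay the same or decrease.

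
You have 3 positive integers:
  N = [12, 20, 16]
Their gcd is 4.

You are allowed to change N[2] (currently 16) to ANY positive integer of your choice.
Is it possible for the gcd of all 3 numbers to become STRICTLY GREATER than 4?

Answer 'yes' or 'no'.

Answer: no

Derivation:
Current gcd = 4
gcd of all OTHER numbers (without N[2]=16): gcd([12, 20]) = 4
The new gcd after any change is gcd(4, new_value).
This can be at most 4.
Since 4 = old gcd 4, the gcd can only stay the same or decrease.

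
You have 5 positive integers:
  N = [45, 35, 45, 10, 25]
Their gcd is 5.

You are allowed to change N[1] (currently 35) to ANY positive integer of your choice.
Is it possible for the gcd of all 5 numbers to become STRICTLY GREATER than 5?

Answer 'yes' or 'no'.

Current gcd = 5
gcd of all OTHER numbers (without N[1]=35): gcd([45, 45, 10, 25]) = 5
The new gcd after any change is gcd(5, new_value).
This can be at most 5.
Since 5 = old gcd 5, the gcd can only stay the same or decrease.

Answer: no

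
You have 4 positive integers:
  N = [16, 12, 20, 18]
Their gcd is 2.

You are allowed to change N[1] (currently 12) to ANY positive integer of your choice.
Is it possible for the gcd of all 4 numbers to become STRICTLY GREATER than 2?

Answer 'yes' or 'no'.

Current gcd = 2
gcd of all OTHER numbers (without N[1]=12): gcd([16, 20, 18]) = 2
The new gcd after any change is gcd(2, new_value).
This can be at most 2.
Since 2 = old gcd 2, the gcd can only stay the same or decrease.

Answer: no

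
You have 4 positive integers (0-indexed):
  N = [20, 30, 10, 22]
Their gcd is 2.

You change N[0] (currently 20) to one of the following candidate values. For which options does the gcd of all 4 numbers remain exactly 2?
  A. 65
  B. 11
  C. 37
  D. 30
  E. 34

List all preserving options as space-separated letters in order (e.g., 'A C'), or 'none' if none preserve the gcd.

Answer: D E

Derivation:
Old gcd = 2; gcd of others (without N[0]) = 2
New gcd for candidate v: gcd(2, v). Preserves old gcd iff gcd(2, v) = 2.
  Option A: v=65, gcd(2,65)=1 -> changes
  Option B: v=11, gcd(2,11)=1 -> changes
  Option C: v=37, gcd(2,37)=1 -> changes
  Option D: v=30, gcd(2,30)=2 -> preserves
  Option E: v=34, gcd(2,34)=2 -> preserves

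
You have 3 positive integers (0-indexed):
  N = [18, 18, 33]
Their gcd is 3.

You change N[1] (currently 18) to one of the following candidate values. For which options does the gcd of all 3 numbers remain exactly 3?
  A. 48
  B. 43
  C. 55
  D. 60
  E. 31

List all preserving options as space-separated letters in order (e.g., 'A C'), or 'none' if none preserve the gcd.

Old gcd = 3; gcd of others (without N[1]) = 3
New gcd for candidate v: gcd(3, v). Preserves old gcd iff gcd(3, v) = 3.
  Option A: v=48, gcd(3,48)=3 -> preserves
  Option B: v=43, gcd(3,43)=1 -> changes
  Option C: v=55, gcd(3,55)=1 -> changes
  Option D: v=60, gcd(3,60)=3 -> preserves
  Option E: v=31, gcd(3,31)=1 -> changes

Answer: A D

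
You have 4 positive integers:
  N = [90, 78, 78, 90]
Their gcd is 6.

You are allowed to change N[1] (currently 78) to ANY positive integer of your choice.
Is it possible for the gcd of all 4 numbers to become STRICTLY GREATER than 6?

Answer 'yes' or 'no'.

Current gcd = 6
gcd of all OTHER numbers (without N[1]=78): gcd([90, 78, 90]) = 6
The new gcd after any change is gcd(6, new_value).
This can be at most 6.
Since 6 = old gcd 6, the gcd can only stay the same or decrease.

Answer: no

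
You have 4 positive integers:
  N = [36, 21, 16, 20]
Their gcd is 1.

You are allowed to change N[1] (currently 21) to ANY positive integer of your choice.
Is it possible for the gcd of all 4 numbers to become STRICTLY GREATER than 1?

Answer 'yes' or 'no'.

Answer: yes

Derivation:
Current gcd = 1
gcd of all OTHER numbers (without N[1]=21): gcd([36, 16, 20]) = 4
The new gcd after any change is gcd(4, new_value).
This can be at most 4.
Since 4 > old gcd 1, the gcd CAN increase (e.g., set N[1] = 4).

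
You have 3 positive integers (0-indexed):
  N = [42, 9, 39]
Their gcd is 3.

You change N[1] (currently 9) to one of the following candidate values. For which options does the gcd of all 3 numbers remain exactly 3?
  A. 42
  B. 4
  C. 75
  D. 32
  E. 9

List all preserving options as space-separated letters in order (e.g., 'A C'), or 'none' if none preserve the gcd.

Old gcd = 3; gcd of others (without N[1]) = 3
New gcd for candidate v: gcd(3, v). Preserves old gcd iff gcd(3, v) = 3.
  Option A: v=42, gcd(3,42)=3 -> preserves
  Option B: v=4, gcd(3,4)=1 -> changes
  Option C: v=75, gcd(3,75)=3 -> preserves
  Option D: v=32, gcd(3,32)=1 -> changes
  Option E: v=9, gcd(3,9)=3 -> preserves

Answer: A C E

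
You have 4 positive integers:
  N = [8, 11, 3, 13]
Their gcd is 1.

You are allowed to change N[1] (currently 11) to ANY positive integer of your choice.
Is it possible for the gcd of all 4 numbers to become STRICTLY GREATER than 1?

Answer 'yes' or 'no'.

Current gcd = 1
gcd of all OTHER numbers (without N[1]=11): gcd([8, 3, 13]) = 1
The new gcd after any change is gcd(1, new_value).
This can be at most 1.
Since 1 = old gcd 1, the gcd can only stay the same or decrease.

Answer: no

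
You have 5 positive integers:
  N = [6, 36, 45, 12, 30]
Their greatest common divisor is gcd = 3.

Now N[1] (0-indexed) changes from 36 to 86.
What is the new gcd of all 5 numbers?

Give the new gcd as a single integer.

Answer: 1

Derivation:
Numbers: [6, 36, 45, 12, 30], gcd = 3
Change: index 1, 36 -> 86
gcd of the OTHER numbers (without index 1): gcd([6, 45, 12, 30]) = 3
New gcd = gcd(g_others, new_val) = gcd(3, 86) = 1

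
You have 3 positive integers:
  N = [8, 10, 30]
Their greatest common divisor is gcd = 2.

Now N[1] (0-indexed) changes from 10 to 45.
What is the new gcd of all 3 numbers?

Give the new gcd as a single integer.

Numbers: [8, 10, 30], gcd = 2
Change: index 1, 10 -> 45
gcd of the OTHER numbers (without index 1): gcd([8, 30]) = 2
New gcd = gcd(g_others, new_val) = gcd(2, 45) = 1

Answer: 1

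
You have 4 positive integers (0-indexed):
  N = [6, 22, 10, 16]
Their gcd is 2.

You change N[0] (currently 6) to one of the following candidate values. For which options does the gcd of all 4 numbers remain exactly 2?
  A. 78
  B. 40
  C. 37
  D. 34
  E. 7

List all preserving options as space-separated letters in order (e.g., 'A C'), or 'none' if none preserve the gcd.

Old gcd = 2; gcd of others (without N[0]) = 2
New gcd for candidate v: gcd(2, v). Preserves old gcd iff gcd(2, v) = 2.
  Option A: v=78, gcd(2,78)=2 -> preserves
  Option B: v=40, gcd(2,40)=2 -> preserves
  Option C: v=37, gcd(2,37)=1 -> changes
  Option D: v=34, gcd(2,34)=2 -> preserves
  Option E: v=7, gcd(2,7)=1 -> changes

Answer: A B D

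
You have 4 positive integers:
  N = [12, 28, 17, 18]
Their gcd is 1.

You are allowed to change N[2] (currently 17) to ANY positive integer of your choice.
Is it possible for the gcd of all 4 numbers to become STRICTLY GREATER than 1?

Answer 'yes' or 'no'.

Answer: yes

Derivation:
Current gcd = 1
gcd of all OTHER numbers (without N[2]=17): gcd([12, 28, 18]) = 2
The new gcd after any change is gcd(2, new_value).
This can be at most 2.
Since 2 > old gcd 1, the gcd CAN increase (e.g., set N[2] = 2).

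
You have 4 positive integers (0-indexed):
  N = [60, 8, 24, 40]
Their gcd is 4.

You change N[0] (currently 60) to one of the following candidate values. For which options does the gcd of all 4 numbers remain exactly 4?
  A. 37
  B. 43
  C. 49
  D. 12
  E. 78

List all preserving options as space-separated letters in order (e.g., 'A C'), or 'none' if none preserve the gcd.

Answer: D

Derivation:
Old gcd = 4; gcd of others (without N[0]) = 8
New gcd for candidate v: gcd(8, v). Preserves old gcd iff gcd(8, v) = 4.
  Option A: v=37, gcd(8,37)=1 -> changes
  Option B: v=43, gcd(8,43)=1 -> changes
  Option C: v=49, gcd(8,49)=1 -> changes
  Option D: v=12, gcd(8,12)=4 -> preserves
  Option E: v=78, gcd(8,78)=2 -> changes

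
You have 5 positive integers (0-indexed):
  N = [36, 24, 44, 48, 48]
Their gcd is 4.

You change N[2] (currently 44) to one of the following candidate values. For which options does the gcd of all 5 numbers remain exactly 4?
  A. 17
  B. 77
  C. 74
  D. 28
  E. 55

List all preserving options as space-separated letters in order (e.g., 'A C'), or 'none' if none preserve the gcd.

Answer: D

Derivation:
Old gcd = 4; gcd of others (without N[2]) = 12
New gcd for candidate v: gcd(12, v). Preserves old gcd iff gcd(12, v) = 4.
  Option A: v=17, gcd(12,17)=1 -> changes
  Option B: v=77, gcd(12,77)=1 -> changes
  Option C: v=74, gcd(12,74)=2 -> changes
  Option D: v=28, gcd(12,28)=4 -> preserves
  Option E: v=55, gcd(12,55)=1 -> changes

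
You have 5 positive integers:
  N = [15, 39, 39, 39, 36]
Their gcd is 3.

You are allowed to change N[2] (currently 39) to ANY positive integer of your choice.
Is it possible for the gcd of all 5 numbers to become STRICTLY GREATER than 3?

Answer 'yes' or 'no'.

Answer: no

Derivation:
Current gcd = 3
gcd of all OTHER numbers (without N[2]=39): gcd([15, 39, 39, 36]) = 3
The new gcd after any change is gcd(3, new_value).
This can be at most 3.
Since 3 = old gcd 3, the gcd can only stay the same or decrease.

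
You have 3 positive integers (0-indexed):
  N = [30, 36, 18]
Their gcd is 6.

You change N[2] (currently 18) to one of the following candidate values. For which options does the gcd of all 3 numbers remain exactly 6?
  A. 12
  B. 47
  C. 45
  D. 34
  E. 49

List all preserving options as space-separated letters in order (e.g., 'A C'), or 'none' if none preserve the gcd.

Old gcd = 6; gcd of others (without N[2]) = 6
New gcd for candidate v: gcd(6, v). Preserves old gcd iff gcd(6, v) = 6.
  Option A: v=12, gcd(6,12)=6 -> preserves
  Option B: v=47, gcd(6,47)=1 -> changes
  Option C: v=45, gcd(6,45)=3 -> changes
  Option D: v=34, gcd(6,34)=2 -> changes
  Option E: v=49, gcd(6,49)=1 -> changes

Answer: A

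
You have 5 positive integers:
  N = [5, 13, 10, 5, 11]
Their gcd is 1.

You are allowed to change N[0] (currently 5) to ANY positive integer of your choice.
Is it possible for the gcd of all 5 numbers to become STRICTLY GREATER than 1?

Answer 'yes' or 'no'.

Answer: no

Derivation:
Current gcd = 1
gcd of all OTHER numbers (without N[0]=5): gcd([13, 10, 5, 11]) = 1
The new gcd after any change is gcd(1, new_value).
This can be at most 1.
Since 1 = old gcd 1, the gcd can only stay the same or decrease.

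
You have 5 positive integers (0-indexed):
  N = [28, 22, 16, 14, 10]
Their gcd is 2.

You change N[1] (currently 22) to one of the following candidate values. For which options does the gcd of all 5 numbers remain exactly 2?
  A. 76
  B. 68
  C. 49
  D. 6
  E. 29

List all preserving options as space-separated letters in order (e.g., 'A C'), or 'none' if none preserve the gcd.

Answer: A B D

Derivation:
Old gcd = 2; gcd of others (without N[1]) = 2
New gcd for candidate v: gcd(2, v). Preserves old gcd iff gcd(2, v) = 2.
  Option A: v=76, gcd(2,76)=2 -> preserves
  Option B: v=68, gcd(2,68)=2 -> preserves
  Option C: v=49, gcd(2,49)=1 -> changes
  Option D: v=6, gcd(2,6)=2 -> preserves
  Option E: v=29, gcd(2,29)=1 -> changes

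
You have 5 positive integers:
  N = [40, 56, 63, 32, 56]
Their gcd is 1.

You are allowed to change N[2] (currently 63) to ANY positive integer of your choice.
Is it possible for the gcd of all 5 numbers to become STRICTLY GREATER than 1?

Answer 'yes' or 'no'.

Current gcd = 1
gcd of all OTHER numbers (without N[2]=63): gcd([40, 56, 32, 56]) = 8
The new gcd after any change is gcd(8, new_value).
This can be at most 8.
Since 8 > old gcd 1, the gcd CAN increase (e.g., set N[2] = 8).

Answer: yes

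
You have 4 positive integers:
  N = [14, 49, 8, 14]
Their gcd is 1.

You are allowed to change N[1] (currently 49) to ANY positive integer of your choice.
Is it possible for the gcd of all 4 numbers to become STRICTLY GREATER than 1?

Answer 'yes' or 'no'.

Current gcd = 1
gcd of all OTHER numbers (without N[1]=49): gcd([14, 8, 14]) = 2
The new gcd after any change is gcd(2, new_value).
This can be at most 2.
Since 2 > old gcd 1, the gcd CAN increase (e.g., set N[1] = 2).

Answer: yes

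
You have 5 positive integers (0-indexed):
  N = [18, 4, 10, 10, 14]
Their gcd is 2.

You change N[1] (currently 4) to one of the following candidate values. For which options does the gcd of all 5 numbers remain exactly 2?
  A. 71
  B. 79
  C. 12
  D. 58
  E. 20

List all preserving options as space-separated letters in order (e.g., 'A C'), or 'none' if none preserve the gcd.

Old gcd = 2; gcd of others (without N[1]) = 2
New gcd for candidate v: gcd(2, v). Preserves old gcd iff gcd(2, v) = 2.
  Option A: v=71, gcd(2,71)=1 -> changes
  Option B: v=79, gcd(2,79)=1 -> changes
  Option C: v=12, gcd(2,12)=2 -> preserves
  Option D: v=58, gcd(2,58)=2 -> preserves
  Option E: v=20, gcd(2,20)=2 -> preserves

Answer: C D E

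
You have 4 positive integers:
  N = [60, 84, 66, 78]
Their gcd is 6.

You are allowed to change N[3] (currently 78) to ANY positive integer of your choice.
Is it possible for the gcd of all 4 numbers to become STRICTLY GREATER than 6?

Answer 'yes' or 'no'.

Answer: no

Derivation:
Current gcd = 6
gcd of all OTHER numbers (without N[3]=78): gcd([60, 84, 66]) = 6
The new gcd after any change is gcd(6, new_value).
This can be at most 6.
Since 6 = old gcd 6, the gcd can only stay the same or decrease.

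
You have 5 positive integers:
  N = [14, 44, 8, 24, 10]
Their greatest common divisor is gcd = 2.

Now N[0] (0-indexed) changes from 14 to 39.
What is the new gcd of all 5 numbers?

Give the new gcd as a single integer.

Numbers: [14, 44, 8, 24, 10], gcd = 2
Change: index 0, 14 -> 39
gcd of the OTHER numbers (without index 0): gcd([44, 8, 24, 10]) = 2
New gcd = gcd(g_others, new_val) = gcd(2, 39) = 1

Answer: 1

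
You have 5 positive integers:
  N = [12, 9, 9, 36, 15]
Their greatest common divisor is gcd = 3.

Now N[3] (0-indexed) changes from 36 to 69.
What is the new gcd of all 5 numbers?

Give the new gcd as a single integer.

Answer: 3

Derivation:
Numbers: [12, 9, 9, 36, 15], gcd = 3
Change: index 3, 36 -> 69
gcd of the OTHER numbers (without index 3): gcd([12, 9, 9, 15]) = 3
New gcd = gcd(g_others, new_val) = gcd(3, 69) = 3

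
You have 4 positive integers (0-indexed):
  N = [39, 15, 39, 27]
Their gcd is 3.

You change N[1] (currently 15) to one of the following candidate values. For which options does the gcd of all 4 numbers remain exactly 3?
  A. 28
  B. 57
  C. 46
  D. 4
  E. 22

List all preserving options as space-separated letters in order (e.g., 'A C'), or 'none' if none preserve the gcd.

Old gcd = 3; gcd of others (without N[1]) = 3
New gcd for candidate v: gcd(3, v). Preserves old gcd iff gcd(3, v) = 3.
  Option A: v=28, gcd(3,28)=1 -> changes
  Option B: v=57, gcd(3,57)=3 -> preserves
  Option C: v=46, gcd(3,46)=1 -> changes
  Option D: v=4, gcd(3,4)=1 -> changes
  Option E: v=22, gcd(3,22)=1 -> changes

Answer: B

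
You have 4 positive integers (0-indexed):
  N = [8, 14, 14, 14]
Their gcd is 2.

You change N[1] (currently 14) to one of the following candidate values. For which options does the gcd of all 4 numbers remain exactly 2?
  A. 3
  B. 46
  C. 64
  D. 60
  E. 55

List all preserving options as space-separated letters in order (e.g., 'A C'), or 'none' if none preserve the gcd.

Answer: B C D

Derivation:
Old gcd = 2; gcd of others (without N[1]) = 2
New gcd for candidate v: gcd(2, v). Preserves old gcd iff gcd(2, v) = 2.
  Option A: v=3, gcd(2,3)=1 -> changes
  Option B: v=46, gcd(2,46)=2 -> preserves
  Option C: v=64, gcd(2,64)=2 -> preserves
  Option D: v=60, gcd(2,60)=2 -> preserves
  Option E: v=55, gcd(2,55)=1 -> changes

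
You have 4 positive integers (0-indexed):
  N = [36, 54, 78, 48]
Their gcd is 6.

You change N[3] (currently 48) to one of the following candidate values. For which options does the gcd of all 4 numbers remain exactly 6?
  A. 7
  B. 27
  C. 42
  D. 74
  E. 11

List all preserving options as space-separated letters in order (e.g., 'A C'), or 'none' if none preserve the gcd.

Old gcd = 6; gcd of others (without N[3]) = 6
New gcd for candidate v: gcd(6, v). Preserves old gcd iff gcd(6, v) = 6.
  Option A: v=7, gcd(6,7)=1 -> changes
  Option B: v=27, gcd(6,27)=3 -> changes
  Option C: v=42, gcd(6,42)=6 -> preserves
  Option D: v=74, gcd(6,74)=2 -> changes
  Option E: v=11, gcd(6,11)=1 -> changes

Answer: C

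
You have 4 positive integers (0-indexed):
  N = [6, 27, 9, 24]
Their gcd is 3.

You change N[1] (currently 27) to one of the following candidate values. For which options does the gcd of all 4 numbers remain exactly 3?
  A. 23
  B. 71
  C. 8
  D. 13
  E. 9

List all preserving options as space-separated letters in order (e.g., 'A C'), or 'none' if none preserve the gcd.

Old gcd = 3; gcd of others (without N[1]) = 3
New gcd for candidate v: gcd(3, v). Preserves old gcd iff gcd(3, v) = 3.
  Option A: v=23, gcd(3,23)=1 -> changes
  Option B: v=71, gcd(3,71)=1 -> changes
  Option C: v=8, gcd(3,8)=1 -> changes
  Option D: v=13, gcd(3,13)=1 -> changes
  Option E: v=9, gcd(3,9)=3 -> preserves

Answer: E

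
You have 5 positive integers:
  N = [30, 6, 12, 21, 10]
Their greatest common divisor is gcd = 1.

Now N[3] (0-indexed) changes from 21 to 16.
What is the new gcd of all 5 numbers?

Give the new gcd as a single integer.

Numbers: [30, 6, 12, 21, 10], gcd = 1
Change: index 3, 21 -> 16
gcd of the OTHER numbers (without index 3): gcd([30, 6, 12, 10]) = 2
New gcd = gcd(g_others, new_val) = gcd(2, 16) = 2

Answer: 2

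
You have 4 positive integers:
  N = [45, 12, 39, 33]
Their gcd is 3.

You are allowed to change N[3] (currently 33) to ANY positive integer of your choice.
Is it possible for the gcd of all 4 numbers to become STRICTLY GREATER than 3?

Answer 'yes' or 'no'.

Current gcd = 3
gcd of all OTHER numbers (without N[3]=33): gcd([45, 12, 39]) = 3
The new gcd after any change is gcd(3, new_value).
This can be at most 3.
Since 3 = old gcd 3, the gcd can only stay the same or decrease.

Answer: no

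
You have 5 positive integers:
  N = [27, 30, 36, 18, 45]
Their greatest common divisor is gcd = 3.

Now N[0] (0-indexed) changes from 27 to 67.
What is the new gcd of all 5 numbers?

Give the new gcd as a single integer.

Numbers: [27, 30, 36, 18, 45], gcd = 3
Change: index 0, 27 -> 67
gcd of the OTHER numbers (without index 0): gcd([30, 36, 18, 45]) = 3
New gcd = gcd(g_others, new_val) = gcd(3, 67) = 1

Answer: 1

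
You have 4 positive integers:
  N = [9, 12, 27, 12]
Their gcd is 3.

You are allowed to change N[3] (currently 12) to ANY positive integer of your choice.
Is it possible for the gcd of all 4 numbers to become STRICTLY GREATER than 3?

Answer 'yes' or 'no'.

Answer: no

Derivation:
Current gcd = 3
gcd of all OTHER numbers (without N[3]=12): gcd([9, 12, 27]) = 3
The new gcd after any change is gcd(3, new_value).
This can be at most 3.
Since 3 = old gcd 3, the gcd can only stay the same or decrease.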